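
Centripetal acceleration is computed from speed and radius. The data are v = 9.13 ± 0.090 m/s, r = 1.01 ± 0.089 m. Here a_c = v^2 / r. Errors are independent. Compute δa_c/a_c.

0.0903

Relative error in a monomial: (δa_c/a_c)² = Σ (nᵢ · δxᵢ/xᵢ)².
  (2·δv/v)² = (2×0.00986)² = 0.000389;  (-1·δr/r)² = (-1×0.0881)² = 0.00776
δa_c/a_c = √(0.00815) = 0.0903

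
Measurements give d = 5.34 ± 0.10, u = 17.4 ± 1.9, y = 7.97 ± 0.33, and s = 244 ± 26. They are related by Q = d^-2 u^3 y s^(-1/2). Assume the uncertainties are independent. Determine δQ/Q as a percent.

33.7%

For a monomial Q ∝ d^-2, u^3, y, s^(-1/2), fractional errors add in quadrature:
  (-2·δd/d)² = (-2×0.0187)² = 0.00140;  (3·δu/u)² = (3×0.109)² = 0.107;  (1·δy/y)² = (1×0.0414)² = 0.00171;  (−½·δs/s)² = (-0.5×0.107)² = 0.00284
δQ/Q = √(0.113) = 0.337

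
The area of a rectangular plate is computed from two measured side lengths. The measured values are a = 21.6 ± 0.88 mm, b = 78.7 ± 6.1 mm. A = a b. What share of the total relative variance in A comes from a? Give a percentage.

(δA/A)² = (1·δa/a)² + (1·δb/b)²
  a term: (1×0.0407)² = 0.00166
  b term: (1×0.0775)² = 0.00601
Total = 0.00767. Share from a = 0.00166/0.00767 = 0.216.

21.6%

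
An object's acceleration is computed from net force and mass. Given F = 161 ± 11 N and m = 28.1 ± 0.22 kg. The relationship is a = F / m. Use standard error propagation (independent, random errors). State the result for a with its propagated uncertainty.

Relative error in a monomial: (δa/a)² = Σ (nᵢ · δxᵢ/xᵢ)².
  (1·δF/F)² = (1×0.0683)² = 0.00467;  (-1·δm/m)² = (-1×0.00783)² = 6.13e-05
δa/a = √(0.00473) = 0.0688
a = 5.73 m/s^2, so δa = 0.0688 × 5.73 = 0.394 m/s^2.

5.73 ± 0.394 m/s^2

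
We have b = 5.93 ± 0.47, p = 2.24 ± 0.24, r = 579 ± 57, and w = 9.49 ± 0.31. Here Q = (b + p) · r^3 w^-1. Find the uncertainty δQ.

5.08e+07

Let u = b + p = 8.17. δu = √(δb² + δp²) = √(0.221 + 0.0576) = 0.528, so δu/u = 0.0646.
Q is then a monomial in u, r, w:
δQ/Q = √((δu/u)² + (3·δr/r)² + (-1·δw/w)²) = √(0.00417 + 0.0872 + 0.00107) = 0.304
Q = 1.67e+08, so δQ = 0.304 × 1.67e+08 = 5.08e+07.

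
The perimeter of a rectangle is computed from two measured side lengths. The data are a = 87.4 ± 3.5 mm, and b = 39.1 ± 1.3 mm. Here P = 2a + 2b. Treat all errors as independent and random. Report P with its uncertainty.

Absolute uncertainties add in quadrature for a linear combination:
  (2·δa)² = 49.0;  (2·δb)² = 6.76
δP = √(55.8) = 7.47 mm
P = 253 mm.

253 ± 7.47 mm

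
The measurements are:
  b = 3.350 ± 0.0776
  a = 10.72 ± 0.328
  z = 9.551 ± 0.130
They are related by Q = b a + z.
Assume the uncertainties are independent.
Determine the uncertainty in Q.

Let p = b·a = 35.91. δp/p = √((1·δb/b)² + (1·δa/a)²) = √(0.000537 + 0.000936) = 0.0384, so δp = 1.38.
Q = p + z: δQ = √(δp² + δz²) = √(1.90 + 0.0169) = 1.38

1.38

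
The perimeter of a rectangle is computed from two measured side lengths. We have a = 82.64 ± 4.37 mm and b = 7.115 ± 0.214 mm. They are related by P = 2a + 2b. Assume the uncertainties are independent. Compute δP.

8.75 mm

Sums and differences: (δP)² = Σ (cᵢ δxᵢ)².
  (2·δa)² = 76.4;  (2·δb)² = 0.183
δP = √(76.6) = 8.75 mm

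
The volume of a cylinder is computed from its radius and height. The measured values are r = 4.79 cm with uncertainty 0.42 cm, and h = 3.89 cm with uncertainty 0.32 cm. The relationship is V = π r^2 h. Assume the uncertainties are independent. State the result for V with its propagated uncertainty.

280 ± 54.3 cm^3

Since V is a product/quotient, work with relative uncertainties:
  (2·δr/r)² = (2×0.0877)² = 0.0308;  (1·δh/h)² = (1×0.0823)² = 0.00677
δV/V = √(0.0375) = 0.194
V = 280 cm^3, so δV = 0.194 × 280 = 54.3 cm^3.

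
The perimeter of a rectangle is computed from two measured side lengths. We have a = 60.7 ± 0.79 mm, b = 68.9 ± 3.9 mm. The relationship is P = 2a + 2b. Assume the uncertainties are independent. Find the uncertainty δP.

For a sum/difference, combine absolute errors in quadrature:
  (2·δa)² = 2.50;  (2·δb)² = 60.8
δP = √(63.3) = 7.96 mm

7.96 mm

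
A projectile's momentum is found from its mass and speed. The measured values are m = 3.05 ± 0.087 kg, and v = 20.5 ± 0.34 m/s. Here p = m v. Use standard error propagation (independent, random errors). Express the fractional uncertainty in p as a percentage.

3.30%

Since p is a product/quotient, work with relative uncertainties:
  (1·δm/m)² = (1×0.0285)² = 0.000814;  (1·δv/v)² = (1×0.0166)² = 0.000275
δp/p = √(0.00109) = 0.0330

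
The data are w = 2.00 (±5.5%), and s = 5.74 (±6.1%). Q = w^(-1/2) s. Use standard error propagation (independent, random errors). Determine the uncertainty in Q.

For a monomial Q ∝ w^(-1/2), s, fractional errors add in quadrature:
  (−½·δw/w)² = (-0.5×0.0550)² = 0.000756;  (1·δs/s)² = (1×0.0610)² = 0.00372
δQ/Q = √(0.00448) = 0.0669
Q = 4.06, so δQ = 0.0669 × 4.06 = 0.272.

0.272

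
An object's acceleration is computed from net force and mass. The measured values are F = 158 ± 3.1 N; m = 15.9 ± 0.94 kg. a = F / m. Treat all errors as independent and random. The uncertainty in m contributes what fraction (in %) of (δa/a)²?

(δa/a)² = (1·δF/F)² + (-1·δm/m)²
  F term: (1×0.0196)² = 0.000385
  m term: (-1×0.0591)² = 0.00350
Total = 0.00388. Share from m = 0.00350/0.00388 = 0.901.

90.1%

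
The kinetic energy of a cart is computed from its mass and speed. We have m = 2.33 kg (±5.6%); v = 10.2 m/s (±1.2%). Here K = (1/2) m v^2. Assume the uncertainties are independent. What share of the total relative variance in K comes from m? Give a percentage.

84.5%

(δK/K)² = (1·δm/m)² + (2·δv/v)²
  m term: (1×0.0560)² = 0.00314
  v term: (2×0.0120)² = 0.000576
Total = 0.00371. Share from m = 0.00314/0.00371 = 0.845.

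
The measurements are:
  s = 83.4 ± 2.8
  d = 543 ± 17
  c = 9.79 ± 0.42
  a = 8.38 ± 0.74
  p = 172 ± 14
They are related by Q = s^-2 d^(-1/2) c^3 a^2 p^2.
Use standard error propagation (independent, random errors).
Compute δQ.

3380

Relative error in a monomial: (δQ/Q)² = Σ (nᵢ · δxᵢ/xᵢ)².
  (-2·δs/s)² = (-2×0.0336)² = 0.00451;  (−½·δd/d)² = (-0.5×0.0313)² = 0.000245;  (3·δc/c)² = (3×0.0429)² = 0.0166;  (2·δa/a)² = (2×0.0883)² = 0.0312;  (2·δp/p)² = (2×0.0814)² = 0.0265
δQ/Q = √(0.0790) = 0.281
Q = 12000, so δQ = 0.281 × 12000 = 3380.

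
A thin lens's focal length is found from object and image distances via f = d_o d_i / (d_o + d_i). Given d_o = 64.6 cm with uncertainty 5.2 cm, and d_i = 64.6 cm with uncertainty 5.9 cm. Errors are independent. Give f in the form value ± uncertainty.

∂f/∂d_o = (d_i/(d_o+d_i))² = 0.250;  ∂f/∂d_i = (d_o/(d_o+d_i))² = 0.250
δf = √((∂f/∂d_o · δd_o)² + (∂f/∂d_i · δd_i)²) = √(1.69 + 2.18) = 1.97 cm
f = 32.3 cm.

32.3 ± 1.97 cm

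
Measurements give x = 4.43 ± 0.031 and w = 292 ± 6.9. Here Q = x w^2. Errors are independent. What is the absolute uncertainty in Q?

18000

Relative error in a monomial: (δQ/Q)² = Σ (nᵢ · δxᵢ/xᵢ)².
  (1·δx/x)² = (1×0.00700)² = 4.9e-05;  (2·δw/w)² = (2×0.0236)² = 0.00223
δQ/Q = √(0.00228) = 0.0478
Q = 3.78e+05, so δQ = 0.0478 × 3.78e+05 = 18000.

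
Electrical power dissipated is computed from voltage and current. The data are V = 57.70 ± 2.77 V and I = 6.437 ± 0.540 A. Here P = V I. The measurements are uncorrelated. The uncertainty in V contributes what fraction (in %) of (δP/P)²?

24.7%

(δP/P)² = (1·δV/V)² + (1·δI/I)²
  V term: (1×0.0480)² = 0.00230
  I term: (1×0.0839)² = 0.00704
Total = 0.00934. Share from V = 0.00230/0.00934 = 0.247.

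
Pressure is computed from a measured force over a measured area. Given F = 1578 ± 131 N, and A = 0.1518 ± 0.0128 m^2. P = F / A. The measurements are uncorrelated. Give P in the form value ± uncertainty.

10400 ± 1230 Pa

Since P is a product/quotient, work with relative uncertainties:
  (1·δF/F)² = (1×0.0830)² = 0.00689;  (-1·δA/A)² = (-1×0.0843)² = 0.00711
δP/P = √(0.0140) = 0.118
P = 10400 Pa, so δP = 0.118 × 10400 = 1230 Pa.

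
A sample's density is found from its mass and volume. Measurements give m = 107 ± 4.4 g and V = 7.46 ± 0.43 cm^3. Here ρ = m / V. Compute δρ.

1.02 g/cm^3

Each factor contributes (exponent × relative error)² to (δρ/ρ)²:
  (1·δm/m)² = (1×0.0411)² = 0.00169;  (-1·δV/V)² = (-1×0.0576)² = 0.00332
δρ/ρ = √(0.00501) = 0.0708
ρ = 14.3 g/cm^3, so δρ = 0.0708 × 14.3 = 1.02 g/cm^3.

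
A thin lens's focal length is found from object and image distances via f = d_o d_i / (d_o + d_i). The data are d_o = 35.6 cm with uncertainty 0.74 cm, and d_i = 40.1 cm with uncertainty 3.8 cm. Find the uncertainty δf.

0.866 cm

∂f/∂d_o = (d_i/(d_o+d_i))² = 0.281;  ∂f/∂d_i = (d_o/(d_o+d_i))² = 0.221
δf = √((∂f/∂d_o · δd_o)² + (∂f/∂d_i · δd_i)²) = √(0.0431 + 0.706) = 0.866 cm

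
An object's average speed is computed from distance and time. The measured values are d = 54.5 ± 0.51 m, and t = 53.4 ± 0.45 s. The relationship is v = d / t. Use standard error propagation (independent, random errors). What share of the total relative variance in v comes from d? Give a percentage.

(δv/v)² = (1·δd/d)² + (-1·δt/t)²
  d term: (1×0.00936)² = 8.76e-05
  t term: (-1×0.00843)² = 7.1e-05
Total = 0.000159. Share from d = 8.76e-05/0.000159 = 0.552.

55.2%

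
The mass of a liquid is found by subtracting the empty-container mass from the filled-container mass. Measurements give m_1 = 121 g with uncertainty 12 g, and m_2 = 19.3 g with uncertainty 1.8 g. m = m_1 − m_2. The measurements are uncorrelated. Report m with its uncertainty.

For a sum/difference, combine absolute errors in quadrature:
  (δm_1)² = 144;  (δm_2)² = 3.24
δm = √(147) = 12.1 g
m = 102 g.

102 ± 12.1 g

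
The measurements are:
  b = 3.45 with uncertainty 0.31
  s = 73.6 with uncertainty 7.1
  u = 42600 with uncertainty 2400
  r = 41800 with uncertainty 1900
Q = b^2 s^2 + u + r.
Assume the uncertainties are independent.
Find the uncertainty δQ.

17300

Let p = b^2·s^2 = 64500. δp/p = √((2·δb/b)² + (2·δs/s)²) = √(0.0323 + 0.0372) = 0.264, so δp = 17000.
Q = p + u + r: δQ = √(δp² + δu² + δr²) = √(2.89e+08 + 5.76e+06 + 3.61e+06) = 17300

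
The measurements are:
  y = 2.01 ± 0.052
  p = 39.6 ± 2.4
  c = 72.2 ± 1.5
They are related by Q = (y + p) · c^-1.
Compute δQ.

0.0353

Let u = y + p = 41.6. δu = √(δy² + δp²) = √(0.00270 + 5.76) = 2.40, so δu/u = 0.0577.
Q is then a monomial in u, c:
δQ/Q = √((δu/u)² + (-1·δc/c)²) = √(0.00333 + 0.000432) = 0.0613
Q = 0.576, so δQ = 0.0613 × 0.576 = 0.0353.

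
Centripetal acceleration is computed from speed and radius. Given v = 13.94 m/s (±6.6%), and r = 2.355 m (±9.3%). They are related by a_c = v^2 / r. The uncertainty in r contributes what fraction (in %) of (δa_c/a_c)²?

33.2%

(δa_c/a_c)² = (2·δv/v)² + (-1·δr/r)²
  v term: (2×0.0660)² = 0.0174
  r term: (-1×0.0930)² = 0.00865
Total = 0.0261. Share from r = 0.00865/0.0261 = 0.332.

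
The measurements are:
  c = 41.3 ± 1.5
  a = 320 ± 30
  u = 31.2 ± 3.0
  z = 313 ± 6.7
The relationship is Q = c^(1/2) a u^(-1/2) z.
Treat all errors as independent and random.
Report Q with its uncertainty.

(1.15 ± 0.126) × 10^5

Q is a product of powers, so relative uncertainties combine in quadrature:
  (½·δc/c)² = (0.5×0.0363)² = 0.000330;  (1·δa/a)² = (1×0.0938)² = 0.00879;  (−½·δu/u)² = (-0.5×0.0962)² = 0.00231;  (1·δz/z)² = (1×0.0214)² = 0.000458
δQ/Q = √(0.0119) = 0.109
Q = 1.15e+05, so δQ = 0.109 × 1.15e+05 = 12600.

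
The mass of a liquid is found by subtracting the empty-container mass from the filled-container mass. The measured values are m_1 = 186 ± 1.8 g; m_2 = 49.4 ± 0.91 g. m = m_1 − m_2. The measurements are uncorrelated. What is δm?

2.02 g

m is a linear combination, so absolute uncertainties add in quadrature:
  (δm_1)² = 3.24;  (δm_2)² = 0.828
δm = √(4.07) = 2.02 g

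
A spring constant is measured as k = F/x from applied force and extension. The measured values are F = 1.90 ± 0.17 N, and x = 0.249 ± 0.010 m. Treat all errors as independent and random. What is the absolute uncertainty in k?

0.748 N/m

Products/powers → add relative errors in quadrature, weighted by exponent:
  (1·δF/F)² = (1×0.0895)² = 0.00801;  (-1·δx/x)² = (-1×0.0402)² = 0.00161
δk/k = √(0.00962) = 0.0981
k = 7.63 N/m, so δk = 0.0981 × 7.63 = 0.748 N/m.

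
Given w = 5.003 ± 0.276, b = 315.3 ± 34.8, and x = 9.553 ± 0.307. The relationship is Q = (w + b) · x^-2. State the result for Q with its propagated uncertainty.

Let u = w + b = 320.3. δu = √(δw² + δb²) = √(0.0762 + 1210) = 34.8, so δu/u = 0.109.
Q is then a monomial in u, x:
δQ/Q = √((δu/u)² + (-2·δx/x)²) = √(0.0118 + 0.00413) = 0.126
Q = 3.510, so δQ = 0.126 × 3.510 = 0.443.

3.510 ± 0.443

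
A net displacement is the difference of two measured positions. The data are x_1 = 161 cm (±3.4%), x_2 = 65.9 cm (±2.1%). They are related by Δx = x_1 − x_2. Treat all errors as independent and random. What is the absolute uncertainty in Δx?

5.65 cm

Each term contributes (cᵢ δxᵢ)² to (δΔx)²:
  (δx_1)² = 30.0;  (δx_2)² = 1.92
δΔx = √(31.9) = 5.65 cm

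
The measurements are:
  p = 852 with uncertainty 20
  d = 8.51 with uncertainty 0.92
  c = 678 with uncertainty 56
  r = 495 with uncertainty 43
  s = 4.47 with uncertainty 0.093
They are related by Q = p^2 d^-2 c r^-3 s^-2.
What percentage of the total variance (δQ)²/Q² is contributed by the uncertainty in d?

37.3%

(δQ/Q)² = (2·δp/p)² + (-2·δd/d)² + (1·δc/c)² + (-3·δr/r)² + (-2·δs/s)²
  p term: (2×0.0235)² = 0.00220
  d term: (-2×0.108)² = 0.0467
  c term: (1×0.0826)² = 0.00682
  r term: (-3×0.0869)² = 0.0679
  s term: (-2×0.0208)² = 0.00173
Total = 0.125. Share from d = 0.0467/0.125 = 0.373.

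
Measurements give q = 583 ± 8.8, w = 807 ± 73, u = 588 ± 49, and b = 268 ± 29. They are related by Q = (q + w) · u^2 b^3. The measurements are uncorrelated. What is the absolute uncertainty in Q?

3.41e+15

Let h = q + w = 1390. δh = √(δq² + δw²) = √(77.4 + 5330) = 73.5, so δh/h = 0.0529.
Q is then a monomial in h, u, b:
δQ/Q = √((δh/h)² + (2·δu/u)² + (3·δb/b)²) = √(0.00280 + 0.0278 + 0.105) = 0.369
Q = 9.25e+15, so δQ = 0.369 × 9.25e+15 = 3.41e+15.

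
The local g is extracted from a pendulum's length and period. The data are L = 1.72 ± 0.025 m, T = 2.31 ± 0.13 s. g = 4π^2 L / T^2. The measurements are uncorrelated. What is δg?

Each factor contributes (exponent × relative error)² to (δg/g)²:
  (1·δL/L)² = (1×0.0145)² = 0.000211;  (-2·δT/T)² = (-2×0.0563)² = 0.0127
δg/g = √(0.0129) = 0.113
g = 12.7 m/s^2, so δg = 0.113 × 12.7 = 1.44 m/s^2.

1.44 m/s^2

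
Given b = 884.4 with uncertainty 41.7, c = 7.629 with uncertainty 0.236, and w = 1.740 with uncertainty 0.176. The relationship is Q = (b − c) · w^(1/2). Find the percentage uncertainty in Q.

Let u = b − c = 876.8. δu = √(δb² + δc²) = √(1740 + 0.0557) = 41.7, so δu/u = 0.0476.
Q is then a monomial in u, w:
δQ/Q = √((δu/u)² + (½·δw/w)²) = √(0.00226 + 0.00256) = 0.0694

6.94%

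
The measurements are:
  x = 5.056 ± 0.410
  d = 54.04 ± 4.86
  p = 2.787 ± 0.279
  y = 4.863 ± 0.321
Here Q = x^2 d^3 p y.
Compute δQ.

Since Q is a product/quotient, work with relative uncertainties:
  (2·δx/x)² = (2×0.0811)² = 0.0263;  (3·δd/d)² = (3×0.0899)² = 0.0728;  (1·δp/p)² = (1×0.100)² = 0.0100;  (1·δy/y)² = (1×0.0660)² = 0.00436
δQ/Q = √(0.113) = 0.337
Q = 5.468e+07, so δQ = 0.337 × 5.468e+07 = 1.84e+07.

1.84e+07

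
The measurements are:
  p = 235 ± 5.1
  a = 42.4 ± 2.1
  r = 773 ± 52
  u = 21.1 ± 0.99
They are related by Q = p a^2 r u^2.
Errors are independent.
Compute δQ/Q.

0.154

For a monomial Q ∝ p, a^2, r, u^2, fractional errors add in quadrature:
  (1·δp/p)² = (1×0.0217)² = 0.000471;  (2·δa/a)² = (2×0.0495)² = 0.00981;  (1·δr/r)² = (1×0.0673)² = 0.00453;  (2·δu/u)² = (2×0.0469)² = 0.00881
δQ/Q = √(0.0236) = 0.154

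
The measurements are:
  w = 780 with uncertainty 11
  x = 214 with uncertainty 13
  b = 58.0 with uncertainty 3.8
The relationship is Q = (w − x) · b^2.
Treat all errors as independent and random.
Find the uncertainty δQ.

2.56e+05

Let u = w − x = 566. δu = √(δw² + δx²) = √(121 + 169) = 17.0, so δu/u = 0.0301.
Q is then a monomial in u, b:
δQ/Q = √((δu/u)² + (2·δb/b)²) = √(0.000905 + 0.0172) = 0.134
Q = 1.9e+06, so δQ = 0.134 × 1.9e+06 = 2.56e+05.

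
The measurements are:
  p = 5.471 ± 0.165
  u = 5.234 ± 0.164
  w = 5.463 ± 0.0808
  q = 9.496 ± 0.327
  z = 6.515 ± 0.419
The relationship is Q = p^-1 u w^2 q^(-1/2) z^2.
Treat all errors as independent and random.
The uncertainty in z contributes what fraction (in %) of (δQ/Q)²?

(δQ/Q)² = (-1·δp/p)² + (1·δu/u)² + (2·δw/w)² + (−½·δq/q)² + (2·δz/z)²
  p term: (-1×0.0302)² = 0.000910
  u term: (1×0.0313)² = 0.000982
  w term: (2×0.0148)² = 0.000875
  q term: (-0.5×0.0344)² = 0.000296
  z term: (2×0.0643)² = 0.0165
Total = 0.0196. Share from z = 0.0165/0.0196 = 0.844.

84.4%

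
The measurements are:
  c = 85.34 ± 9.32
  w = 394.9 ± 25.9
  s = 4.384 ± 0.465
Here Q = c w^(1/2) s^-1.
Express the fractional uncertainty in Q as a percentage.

Since Q is a product/quotient, work with relative uncertainties:
  (1·δc/c)² = (1×0.109)² = 0.0119;  (½·δw/w)² = (0.5×0.0656)² = 0.00108;  (-1·δs/s)² = (-1×0.106)² = 0.0113
δQ/Q = √(0.0243) = 0.156

15.6%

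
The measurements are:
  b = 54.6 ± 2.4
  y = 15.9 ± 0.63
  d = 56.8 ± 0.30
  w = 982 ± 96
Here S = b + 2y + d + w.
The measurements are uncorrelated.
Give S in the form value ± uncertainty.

S is a linear combination, so absolute uncertainties add in quadrature:
  (δb)² = 5.76;  (2·δy)² = 1.59;  (δd)² = 0.0900;  (δw)² = 9220
δS = √(9220) = 96.0
S = 1130.

1130 ± 96.0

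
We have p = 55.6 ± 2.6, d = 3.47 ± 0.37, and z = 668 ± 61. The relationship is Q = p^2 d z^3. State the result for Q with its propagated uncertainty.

(3.20 ± 0.986) × 10^12

Since Q is a product/quotient, work with relative uncertainties:
  (2·δp/p)² = (2×0.0468)² = 0.00875;  (1·δd/d)² = (1×0.107)² = 0.0114;  (3·δz/z)² = (3×0.0913)² = 0.0750
δQ/Q = √(0.0952) = 0.308
Q = 3.2e+12, so δQ = 0.308 × 3.2e+12 = 9.86e+11.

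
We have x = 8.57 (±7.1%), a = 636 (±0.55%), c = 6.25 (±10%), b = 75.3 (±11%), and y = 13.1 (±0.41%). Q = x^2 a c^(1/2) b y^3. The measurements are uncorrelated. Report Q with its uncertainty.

Each factor contributes (exponent × relative error)² to (δQ/Q)²:
  (2·δx/x)² = (2×0.0710)² = 0.0202;  (1·δa/a)² = (1×0.00550)² = 3.03e-05;  (½·δc/c)² = (0.5×0.100)² = 0.00250;  (1·δb/b)² = (1×0.110)² = 0.0121;  (3·δy/y)² = (3×0.00410)² = 0.000151
δQ/Q = √(0.0349) = 0.187
Q = 1.98e+10, so δQ = 0.187 × 1.98e+10 = 3.7e+09.

(1.98 ± 0.370) × 10^10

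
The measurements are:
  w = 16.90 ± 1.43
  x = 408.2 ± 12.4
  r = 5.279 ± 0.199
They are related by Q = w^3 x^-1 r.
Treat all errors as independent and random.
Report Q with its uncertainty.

62.42 ± 16.1

Each factor contributes (exponent × relative error)² to (δQ/Q)²:
  (3·δw/w)² = (3×0.0846)² = 0.0644;  (-1·δx/x)² = (-1×0.0304)² = 0.000923;  (1·δr/r)² = (1×0.0377)² = 0.00142
δQ/Q = √(0.0668) = 0.258
Q = 62.42, so δQ = 0.258 × 62.42 = 16.1.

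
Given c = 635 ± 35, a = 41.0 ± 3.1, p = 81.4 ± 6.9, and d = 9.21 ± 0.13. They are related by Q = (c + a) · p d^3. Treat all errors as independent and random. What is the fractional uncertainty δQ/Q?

Let u = c + a = 676. δu = √(δc² + δa²) = √(1220 + 9.61) = 35.1, so δu/u = 0.0520.
Q is then a monomial in u, p, d:
δQ/Q = √((δu/u)² + (1·δp/p)² + (3·δd/d)²) = √(0.00270 + 0.00719 + 0.00179) = 0.108

0.108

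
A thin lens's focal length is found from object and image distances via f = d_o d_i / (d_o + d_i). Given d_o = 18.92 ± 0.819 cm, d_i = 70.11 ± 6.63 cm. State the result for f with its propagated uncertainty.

14.90 ± 0.590 cm

∂f/∂d_o = (d_i/(d_o+d_i))² = 0.620;  ∂f/∂d_i = (d_o/(d_o+d_i))² = 0.0452
δf = √((∂f/∂d_o · δd_o)² + (∂f/∂d_i · δd_i)²) = √(0.258 + 0.0897) = 0.590 cm
f = 14.90 cm.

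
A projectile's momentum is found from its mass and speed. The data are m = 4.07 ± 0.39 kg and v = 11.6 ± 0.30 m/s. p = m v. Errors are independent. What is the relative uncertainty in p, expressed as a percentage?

For a monomial p ∝ m, v, fractional errors add in quadrature:
  (1·δm/m)² = (1×0.0958)² = 0.00918;  (1·δv/v)² = (1×0.0259)² = 0.000669
δp/p = √(0.00985) = 0.0993

9.93%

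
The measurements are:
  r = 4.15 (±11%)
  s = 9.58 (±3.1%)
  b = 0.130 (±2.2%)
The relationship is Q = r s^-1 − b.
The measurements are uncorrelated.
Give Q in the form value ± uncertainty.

Let p = r·s^-1 = 0.433. δp/p = √((1·δr/r)² + (-1·δs/s)²) = √(0.0121 + 0.000961) = 0.114, so δp = 0.0495.
Q = p − b: δQ = √(δp² + δb²) = √(0.00245 + 8.18e-06) = 0.0496
Q = 0.303.

0.303 ± 0.0496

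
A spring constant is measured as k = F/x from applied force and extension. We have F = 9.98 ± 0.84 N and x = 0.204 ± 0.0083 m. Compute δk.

4.57 N/m

k is a product of powers, so relative uncertainties combine in quadrature:
  (1·δF/F)² = (1×0.0842)² = 0.00708;  (-1·δx/x)² = (-1×0.0407)² = 0.00166
δk/k = √(0.00874) = 0.0935
k = 48.9 N/m, so δk = 0.0935 × 48.9 = 4.57 N/m.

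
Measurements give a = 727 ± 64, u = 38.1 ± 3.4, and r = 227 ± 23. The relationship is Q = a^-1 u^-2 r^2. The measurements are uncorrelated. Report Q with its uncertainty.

0.0488 ± 0.0139

Each factor contributes (exponent × relative error)² to (δQ/Q)²:
  (-1·δa/a)² = (-1×0.0880)² = 0.00775;  (-2·δu/u)² = (-2×0.0892)² = 0.0319;  (2·δr/r)² = (2×0.101)² = 0.0411
δQ/Q = √(0.0807) = 0.284
Q = 0.0488, so δQ = 0.284 × 0.0488 = 0.0139.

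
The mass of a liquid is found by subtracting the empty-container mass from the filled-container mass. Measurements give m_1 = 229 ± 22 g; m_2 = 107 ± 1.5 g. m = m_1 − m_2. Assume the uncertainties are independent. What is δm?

Each term contributes (cᵢ δxᵢ)² to (δm)²:
  (δm_1)² = 484;  (δm_2)² = 2.25
δm = √(486) = 22.1 g

22.1 g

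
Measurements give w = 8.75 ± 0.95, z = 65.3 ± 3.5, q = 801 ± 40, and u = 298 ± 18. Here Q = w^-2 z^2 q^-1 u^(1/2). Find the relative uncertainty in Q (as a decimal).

For a monomial Q ∝ w^-2, z^2, q^-1, u^(1/2), fractional errors add in quadrature:
  (-2·δw/w)² = (-2×0.109)² = 0.0472;  (2·δz/z)² = (2×0.0536)² = 0.0115;  (-1·δq/q)² = (-1×0.0499)² = 0.00249;  (½·δu/u)² = (0.5×0.0604)² = 0.000912
δQ/Q = √(0.0620) = 0.249

0.249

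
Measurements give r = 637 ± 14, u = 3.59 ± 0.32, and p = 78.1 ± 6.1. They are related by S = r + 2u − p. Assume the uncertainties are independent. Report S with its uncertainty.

566 ± 15.3

Each term contributes (cᵢ δxᵢ)² to (δS)²:
  (δr)² = 196;  (2·δu)² = 0.410;  (δp)² = 37.2
δS = √(234) = 15.3
S = 566.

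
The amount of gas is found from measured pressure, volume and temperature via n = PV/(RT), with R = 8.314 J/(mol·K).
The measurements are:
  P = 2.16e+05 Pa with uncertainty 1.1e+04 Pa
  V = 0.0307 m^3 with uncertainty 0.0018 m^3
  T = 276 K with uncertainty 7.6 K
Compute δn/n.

0.0824

Products/powers → add relative errors in quadrature, weighted by exponent:
  (1·δP/P)² = (1×0.0509)² = 0.00259;  (1·δV/V)² = (1×0.0586)² = 0.00344;  (-1·δT/T)² = (-1×0.0275)² = 0.000758
δn/n = √(0.00679) = 0.0824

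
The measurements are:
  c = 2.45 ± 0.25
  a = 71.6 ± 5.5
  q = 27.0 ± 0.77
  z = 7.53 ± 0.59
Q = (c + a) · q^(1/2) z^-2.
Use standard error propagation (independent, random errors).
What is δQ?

1.18

Let u = c + a = 74.0. δu = √(δc² + δa²) = √(0.0625 + 30.2) = 5.51, so δu/u = 0.0744.
Q is then a monomial in u, q, z:
δQ/Q = √((δu/u)² + (½·δq/q)² + (-2·δz/z)²) = √(0.00553 + 0.000203 + 0.0246) = 0.174
Q = 6.79, so δQ = 0.174 × 6.79 = 1.18.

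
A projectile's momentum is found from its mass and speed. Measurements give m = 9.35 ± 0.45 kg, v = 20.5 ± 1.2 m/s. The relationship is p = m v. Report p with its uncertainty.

For a monomial p ∝ m, v, fractional errors add in quadrature:
  (1·δm/m)² = (1×0.0481)² = 0.00232;  (1·δv/v)² = (1×0.0585)² = 0.00343
δp/p = √(0.00574) = 0.0758
p = 192 kg·m/s, so δp = 0.0758 × 192 = 14.5 kg·m/s.

192 ± 14.5 kg·m/s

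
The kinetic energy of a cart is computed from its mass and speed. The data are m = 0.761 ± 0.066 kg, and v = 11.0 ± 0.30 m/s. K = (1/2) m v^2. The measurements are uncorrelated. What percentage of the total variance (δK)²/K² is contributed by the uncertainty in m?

71.7%

(δK/K)² = (1·δm/m)² + (2·δv/v)²
  m term: (1×0.0867)² = 0.00752
  v term: (2×0.0273)² = 0.00298
Total = 0.0105. Share from m = 0.00752/0.0105 = 0.717.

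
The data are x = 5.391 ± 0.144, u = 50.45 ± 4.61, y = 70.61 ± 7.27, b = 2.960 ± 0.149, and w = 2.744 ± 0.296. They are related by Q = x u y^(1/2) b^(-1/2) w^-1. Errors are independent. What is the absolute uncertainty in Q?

Q is a product of powers, so relative uncertainties combine in quadrature:
  (1·δx/x)² = (1×0.0267)² = 0.000713;  (1·δu/u)² = (1×0.0914)² = 0.00835;  (½·δy/y)² = (0.5×0.103)² = 0.00265;  (−½·δb/b)² = (-0.5×0.0503)² = 0.000633;  (-1·δw/w)² = (-1×0.108)² = 0.0116
δQ/Q = √(0.0240) = 0.155
Q = 484.1, so δQ = 0.155 × 484.1 = 75.0.

75.0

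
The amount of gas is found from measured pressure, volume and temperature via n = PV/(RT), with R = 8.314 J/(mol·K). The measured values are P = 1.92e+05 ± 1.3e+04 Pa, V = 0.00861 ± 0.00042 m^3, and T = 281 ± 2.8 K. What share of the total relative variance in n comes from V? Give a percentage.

33.7%

(δn/n)² = (1·δP/P)² + (1·δV/V)² + (-1·δT/T)²
  P term: (1×0.0677)² = 0.00458
  V term: (1×0.0488)² = 0.00238
  T term: (-1×0.00996)² = 9.93e-05
Total = 0.00706. Share from V = 0.00238/0.00706 = 0.337.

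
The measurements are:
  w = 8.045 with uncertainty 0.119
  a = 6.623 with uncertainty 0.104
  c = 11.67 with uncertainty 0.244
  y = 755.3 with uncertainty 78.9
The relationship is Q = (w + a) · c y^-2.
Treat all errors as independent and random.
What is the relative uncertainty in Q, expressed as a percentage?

21.0%

Let u = w + a = 14.67. δu = √(δw² + δa²) = √(0.0142 + 0.0108) = 0.158, so δu/u = 0.0108.
Q is then a monomial in u, c, y:
δQ/Q = √((δu/u)² + (1·δc/c)² + (-2·δy/y)²) = √(0.000116 + 0.000437 + 0.0436) = 0.210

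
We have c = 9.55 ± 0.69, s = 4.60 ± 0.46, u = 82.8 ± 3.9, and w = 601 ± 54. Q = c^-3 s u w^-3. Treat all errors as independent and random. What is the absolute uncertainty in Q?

7.31e-10

Each factor contributes (exponent × relative error)² to (δQ/Q)²:
  (-3·δc/c)² = (-3×0.0723)² = 0.0470;  (1·δs/s)² = (1×0.100)² = 0.0100;  (1·δu/u)² = (1×0.0471)² = 0.00222;  (-3·δw/w)² = (-3×0.0899)² = 0.0727
δQ/Q = √(0.132) = 0.363
Q = 2.01e-09, so δQ = 0.363 × 2.01e-09 = 7.31e-10.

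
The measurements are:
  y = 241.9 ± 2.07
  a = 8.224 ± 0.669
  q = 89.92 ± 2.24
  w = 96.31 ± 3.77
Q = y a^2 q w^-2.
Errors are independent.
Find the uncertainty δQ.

28.9

For a monomial Q ∝ y, a^2, q, w^-2, fractional errors add in quadrature:
  (1·δy/y)² = (1×0.00856)² = 7.32e-05;  (2·δa/a)² = (2×0.0813)² = 0.0265;  (1·δq/q)² = (1×0.0249)² = 0.000621;  (-2·δw/w)² = (-2×0.0391)² = 0.00613
δQ/Q = √(0.0333) = 0.182
Q = 158.6, so δQ = 0.182 × 158.6 = 28.9.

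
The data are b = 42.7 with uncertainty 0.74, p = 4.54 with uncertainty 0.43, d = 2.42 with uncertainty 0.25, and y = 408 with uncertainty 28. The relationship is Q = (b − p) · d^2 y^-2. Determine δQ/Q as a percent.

24.9%

Let u = b − p = 38.2. δu = √(δb² + δp²) = √(0.548 + 0.185) = 0.856, so δu/u = 0.0224.
Q is then a monomial in u, d, y:
δQ/Q = √((δu/u)² + (2·δd/d)² + (-2·δy/y)²) = √(0.000503 + 0.0427 + 0.0188) = 0.249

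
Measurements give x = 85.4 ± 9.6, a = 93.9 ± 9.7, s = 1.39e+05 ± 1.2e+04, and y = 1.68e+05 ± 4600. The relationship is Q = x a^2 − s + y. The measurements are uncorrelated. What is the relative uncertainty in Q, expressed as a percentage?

Let p = x·a^2 = 7.53e+05. δp/p = √((1·δx/x)² + (2·δa/a)²) = √(0.0126 + 0.0427) = 0.235, so δp = 1.77e+05.
Q = p − s + y: δQ = √(δp² + δs² + δy²) = √(3.14e+10 + 1.44e+08 + 2.12e+07) = 1.78e+05
Q = 7.82e+05, so δQ/Q = 1.78e+05/7.82e+05 = 0.227.

22.7%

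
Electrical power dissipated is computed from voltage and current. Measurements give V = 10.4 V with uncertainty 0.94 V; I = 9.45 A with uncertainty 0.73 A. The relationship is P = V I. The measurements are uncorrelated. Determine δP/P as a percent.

P is a product of powers, so relative uncertainties combine in quadrature:
  (1·δV/V)² = (1×0.0904)² = 0.00817;  (1·δI/I)² = (1×0.0772)² = 0.00597
δP/P = √(0.0141) = 0.119

11.9%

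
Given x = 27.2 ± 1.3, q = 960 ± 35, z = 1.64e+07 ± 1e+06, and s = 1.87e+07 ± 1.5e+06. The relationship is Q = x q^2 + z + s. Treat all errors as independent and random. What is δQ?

Let p = x·q^2 = 2.51e+07. δp/p = √((1·δx/x)² + (2·δq/q)²) = √(0.00228 + 0.00532) = 0.0872, so δp = 2.19e+06.
Q = p + z + s: δQ = √(δp² + δz² + δs²) = √(4.78e+12 + 1e+12 + 2.25e+12) = 2.83e+06

2.83e+06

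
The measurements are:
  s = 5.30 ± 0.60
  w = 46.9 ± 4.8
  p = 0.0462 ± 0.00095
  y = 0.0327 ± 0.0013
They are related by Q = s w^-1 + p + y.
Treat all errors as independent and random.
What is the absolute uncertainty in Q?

Let h = s·w^-1 = 0.113. δh/h = √((1·δs/s)² + (-1·δw/w)²) = √(0.0128 + 0.0105) = 0.153, so δh = 0.0172.
Q = h + p + y: δQ = √(δh² + δp² + δy²) = √(0.000297 + 9.03e-07 + 1.69e-06) = 0.0173

0.0173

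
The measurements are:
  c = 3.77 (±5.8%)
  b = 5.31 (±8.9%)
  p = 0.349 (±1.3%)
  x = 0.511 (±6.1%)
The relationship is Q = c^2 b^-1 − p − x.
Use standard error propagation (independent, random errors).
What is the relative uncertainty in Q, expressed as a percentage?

21.6%

Let w = c^2·b^-1 = 2.68. δw/w = √((2·δc/c)² + (-1·δb/b)²) = √(0.0135 + 0.00792) = 0.146, so δw = 0.391.
Q = w − p − x: δQ = √(δw² + δp² + δx²) = √(0.153 + 2.06e-05 + 0.000972) = 0.393
Q = 1.82, so δQ/Q = 0.393/1.82 = 0.216.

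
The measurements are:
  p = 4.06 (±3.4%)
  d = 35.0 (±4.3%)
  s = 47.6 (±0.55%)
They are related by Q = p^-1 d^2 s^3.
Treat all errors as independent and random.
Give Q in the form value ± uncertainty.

(3.25 ± 0.306) × 10^7

Relative error in a monomial: (δQ/Q)² = Σ (nᵢ · δxᵢ/xᵢ)².
  (-1·δp/p)² = (-1×0.0340)² = 0.00116;  (2·δd/d)² = (2×0.0430)² = 0.00740;  (3·δs/s)² = (3×0.00550)² = 0.000272
δQ/Q = √(0.00882) = 0.0939
Q = 3.25e+07, so δQ = 0.0939 × 3.25e+07 = 3.06e+06.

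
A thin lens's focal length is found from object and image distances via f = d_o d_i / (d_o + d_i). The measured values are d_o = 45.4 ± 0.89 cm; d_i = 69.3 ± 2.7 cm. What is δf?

∂f/∂d_o = (d_i/(d_o+d_i))² = 0.365;  ∂f/∂d_i = (d_o/(d_o+d_i))² = 0.157
δf = √((∂f/∂d_o · δd_o)² + (∂f/∂d_i · δd_i)²) = √(0.106 + 0.179) = 0.533 cm

0.533 cm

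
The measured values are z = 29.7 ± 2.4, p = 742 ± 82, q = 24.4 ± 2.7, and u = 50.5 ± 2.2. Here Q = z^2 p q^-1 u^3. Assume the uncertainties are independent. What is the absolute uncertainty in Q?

8.99e+08

Products/powers → add relative errors in quadrature, weighted by exponent:
  (2·δz/z)² = (2×0.0808)² = 0.0261;  (1·δp/p)² = (1×0.111)² = 0.0122;  (-1·δq/q)² = (-1×0.111)² = 0.0122;  (3·δu/u)² = (3×0.0436)² = 0.0171
δQ/Q = √(0.0677) = 0.260
Q = 3.45e+09, so δQ = 0.260 × 3.45e+09 = 8.99e+08.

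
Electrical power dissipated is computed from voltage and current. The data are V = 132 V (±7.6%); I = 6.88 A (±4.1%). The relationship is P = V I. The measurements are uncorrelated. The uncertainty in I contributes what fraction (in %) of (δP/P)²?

(δP/P)² = (1·δV/V)² + (1·δI/I)²
  V term: (1×0.0760)² = 0.00578
  I term: (1×0.0410)² = 0.00168
Total = 0.00746. Share from I = 0.00168/0.00746 = 0.225.

22.5%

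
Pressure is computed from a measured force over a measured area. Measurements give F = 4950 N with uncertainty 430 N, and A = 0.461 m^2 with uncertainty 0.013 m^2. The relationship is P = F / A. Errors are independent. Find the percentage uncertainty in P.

9.13%

For a monomial P ∝ F, A^-1, fractional errors add in quadrature:
  (1·δF/F)² = (1×0.0869)² = 0.00755;  (-1·δA/A)² = (-1×0.0282)² = 0.000795
δP/P = √(0.00834) = 0.0913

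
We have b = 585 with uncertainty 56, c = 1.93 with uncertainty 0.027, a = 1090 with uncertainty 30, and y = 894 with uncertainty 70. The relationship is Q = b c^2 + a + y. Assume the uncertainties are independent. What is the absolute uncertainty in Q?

230

Let p = b·c^2 = 2180. δp/p = √((1·δb/b)² + (2·δc/c)²) = √(0.00916 + 0.000783) = 0.0997, so δp = 217.
Q = p + a + y: δQ = √(δp² + δa² + δy²) = √(47200 + 900 + 4900) = 230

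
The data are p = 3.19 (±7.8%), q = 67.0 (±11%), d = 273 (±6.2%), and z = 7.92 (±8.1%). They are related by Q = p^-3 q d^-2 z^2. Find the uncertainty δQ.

Each factor contributes (exponent × relative error)² to (δQ/Q)²:
  (-3·δp/p)² = (-3×0.0780)² = 0.0548;  (1·δq/q)² = (1×0.110)² = 0.0121;  (-2·δd/d)² = (-2×0.0620)² = 0.0154;  (2·δz/z)² = (2×0.0810)² = 0.0262
δQ/Q = √(0.108) = 0.329
Q = 0.00174, so δQ = 0.329 × 0.00174 = 0.000572.

0.000572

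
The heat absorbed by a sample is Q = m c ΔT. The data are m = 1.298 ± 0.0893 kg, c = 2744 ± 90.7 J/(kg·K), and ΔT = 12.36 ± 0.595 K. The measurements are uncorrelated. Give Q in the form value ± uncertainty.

Q is a product of powers, so relative uncertainties combine in quadrature:
  (1·δm/m)² = (1×0.0688)² = 0.00473;  (1·δc/c)² = (1×0.0331)² = 0.00109;  (1·δΔT/ΔT)² = (1×0.0481)² = 0.00232
δQ/Q = √(0.00814) = 0.0902
Q = 44020 J, so δQ = 0.0902 × 44020 = 3970 J.

44020 ± 3970 J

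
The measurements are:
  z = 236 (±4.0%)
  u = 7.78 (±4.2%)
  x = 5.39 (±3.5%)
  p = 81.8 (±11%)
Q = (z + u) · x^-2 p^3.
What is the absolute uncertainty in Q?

1.56e+06

Let w = z + u = 244. δw = √(δz² + δu²) = √(89.1 + 0.107) = 9.45, so δw/w = 0.0387.
Q is then a monomial in w, x, p:
δQ/Q = √((δw/w)² + (-2·δx/x)² + (3·δp/p)²) = √(0.00150 + 0.00490 + 0.109) = 0.340
Q = 4.59e+06, so δQ = 0.340 × 4.59e+06 = 1.56e+06.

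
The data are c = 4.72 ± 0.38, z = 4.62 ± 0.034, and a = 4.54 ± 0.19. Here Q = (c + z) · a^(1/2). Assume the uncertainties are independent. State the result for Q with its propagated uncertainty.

19.9 ± 0.913

Let u = c + z = 9.34. δu = √(δc² + δz²) = √(0.144 + 0.00116) = 0.382, so δu/u = 0.0408.
Q is then a monomial in u, a:
δQ/Q = √((δu/u)² + (½·δa/a)²) = √(0.00167 + 0.000438) = 0.0459
Q = 19.9, so δQ = 0.0459 × 19.9 = 0.913.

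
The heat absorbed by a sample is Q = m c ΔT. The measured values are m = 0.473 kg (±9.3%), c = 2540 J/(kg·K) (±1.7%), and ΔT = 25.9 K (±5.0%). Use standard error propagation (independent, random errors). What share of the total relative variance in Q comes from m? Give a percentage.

75.6%

(δQ/Q)² = (1·δm/m)² + (1·δc/c)² + (1·δΔT/ΔT)²
  m term: (1×0.0930)² = 0.00865
  c term: (1×0.0170)² = 0.000289
  ΔT term: (1×0.0500)² = 0.00250
Total = 0.0114. Share from m = 0.00865/0.0114 = 0.756.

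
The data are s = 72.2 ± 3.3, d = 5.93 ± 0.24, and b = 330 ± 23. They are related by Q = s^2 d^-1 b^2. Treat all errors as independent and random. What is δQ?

1.64e+07

Relative error in a monomial: (δQ/Q)² = Σ (nᵢ · δxᵢ/xᵢ)².
  (2·δs/s)² = (2×0.0457)² = 0.00836;  (-1·δd/d)² = (-1×0.0405)² = 0.00164;  (2·δb/b)² = (2×0.0697)² = 0.0194
δQ/Q = √(0.0294) = 0.172
Q = 9.57e+07, so δQ = 0.172 × 9.57e+07 = 1.64e+07.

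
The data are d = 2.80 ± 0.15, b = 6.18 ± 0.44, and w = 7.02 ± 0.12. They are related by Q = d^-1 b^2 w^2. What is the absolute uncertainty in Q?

105

Relative error in a monomial: (δQ/Q)² = Σ (nᵢ · δxᵢ/xᵢ)².
  (-1·δd/d)² = (-1×0.0536)² = 0.00287;  (2·δb/b)² = (2×0.0712)² = 0.0203;  (2·δw/w)² = (2×0.0171)² = 0.00117
δQ/Q = √(0.0243) = 0.156
Q = 672, so δQ = 0.156 × 672 = 105.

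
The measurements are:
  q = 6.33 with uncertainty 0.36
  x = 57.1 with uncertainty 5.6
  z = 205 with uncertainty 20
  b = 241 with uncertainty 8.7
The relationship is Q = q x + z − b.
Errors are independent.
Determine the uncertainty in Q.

Let p = q·x = 361. δp/p = √((1·δq/q)² + (1·δx/x)²) = √(0.00323 + 0.00962) = 0.113, so δp = 41.0.
Q = p + z − b: δQ = √(δp² + δz² + δb²) = √(1680 + 400 + 75.7) = 46.4

46.4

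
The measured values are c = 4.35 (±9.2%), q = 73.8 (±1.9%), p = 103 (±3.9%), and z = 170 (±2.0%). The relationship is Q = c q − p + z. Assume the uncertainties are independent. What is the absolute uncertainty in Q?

Let w = c·q = 321. δw/w = √((1·δc/c)² + (1·δq/q)²) = √(0.00846 + 0.000361) = 0.0939, so δw = 30.2.
Q = w − p + z: δQ = √(δw² + δp² + δz²) = √(910 + 16.1 + 11.6) = 30.6

30.6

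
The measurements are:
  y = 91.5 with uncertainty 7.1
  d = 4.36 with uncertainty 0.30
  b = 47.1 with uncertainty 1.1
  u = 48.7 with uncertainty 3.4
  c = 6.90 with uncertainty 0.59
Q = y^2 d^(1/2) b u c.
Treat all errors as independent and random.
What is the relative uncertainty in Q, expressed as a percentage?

Each factor contributes (exponent × relative error)² to (δQ/Q)²:
  (2·δy/y)² = (2×0.0776)² = 0.0241;  (½·δd/d)² = (0.5×0.0688)² = 0.00118;  (1·δb/b)² = (1×0.0234)² = 0.000545;  (1·δu/u)² = (1×0.0698)² = 0.00487;  (1·δc/c)² = (1×0.0855)² = 0.00731
δQ/Q = √(0.0380) = 0.195

19.5%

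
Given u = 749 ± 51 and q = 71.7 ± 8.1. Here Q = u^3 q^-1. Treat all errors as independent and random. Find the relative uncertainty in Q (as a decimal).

0.233

For a monomial Q ∝ u^3, q^-1, fractional errors add in quadrature:
  (3·δu/u)² = (3×0.0681)² = 0.0417;  (-1·δq/q)² = (-1×0.113)² = 0.0128
δQ/Q = √(0.0545) = 0.233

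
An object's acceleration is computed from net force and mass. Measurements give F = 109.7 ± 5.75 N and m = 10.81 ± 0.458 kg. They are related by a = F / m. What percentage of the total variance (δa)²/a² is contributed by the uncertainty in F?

60.5%

(δa/a)² = (1·δF/F)² + (-1·δm/m)²
  F term: (1×0.0524)² = 0.00275
  m term: (-1×0.0424)² = 0.00180
Total = 0.00454. Share from F = 0.00275/0.00454 = 0.605.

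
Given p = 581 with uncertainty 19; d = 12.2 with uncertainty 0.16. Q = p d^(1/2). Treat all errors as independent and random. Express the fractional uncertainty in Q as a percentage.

3.34%

Q is a product of powers, so relative uncertainties combine in quadrature:
  (1·δp/p)² = (1×0.0327)² = 0.00107;  (½·δd/d)² = (0.5×0.0131)² = 4.3e-05
δQ/Q = √(0.00111) = 0.0334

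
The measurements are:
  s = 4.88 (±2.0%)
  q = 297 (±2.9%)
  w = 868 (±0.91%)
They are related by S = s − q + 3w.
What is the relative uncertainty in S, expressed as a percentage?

1.09%

Sums and differences: (δS)² = Σ (cᵢ δxᵢ)².
  (δs)² = 0.00953;  (δq)² = 74.2;  (3·δw)² = 562
δS = √(636) = 25.2
S = 2310, so δS/S = 25.2/2310 = 0.0109.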